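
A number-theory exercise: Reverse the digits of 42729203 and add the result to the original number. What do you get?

Reverse of 42729203 is 30292724.
42729203 + 30292724 = 73021927

73021927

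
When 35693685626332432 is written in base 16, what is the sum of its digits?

112

35693685626332432 in base 16 is 7ECF37CC7B6510.
Digit sum: 7+14+12+15+3+7+12+12+7+11+6+5+1+0 = 112.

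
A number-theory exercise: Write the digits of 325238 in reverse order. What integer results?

Reversing 325238 gives 832523.

832523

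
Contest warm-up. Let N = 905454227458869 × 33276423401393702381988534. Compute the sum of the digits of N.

905454227458869 × 33276423401393702381988534 = 30130278243503164642725613594153914608046
Sum of its 41 digits: 153.

153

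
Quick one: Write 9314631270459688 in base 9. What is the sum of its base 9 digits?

56

9314631270459688 in base 9 is 50214331377034184.
Digit sum: 5+0+2+1+4+3+3+1+3+7+7+0+3+4+1+8+4 = 56.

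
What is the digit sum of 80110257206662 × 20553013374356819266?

142

80110257206662 × 20553013374356819266 = 1646507187791688851073140345150092
Sum of its 34 digits: 142.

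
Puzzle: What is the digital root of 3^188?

The digital root of n equals n mod 9 (or 9 when 9 | n), so we need 3^188 mod 9.
3^188 ≡ 0 (mod 9), so the digital root is 9.

9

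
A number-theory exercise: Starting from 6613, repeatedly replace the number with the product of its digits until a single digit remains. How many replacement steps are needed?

2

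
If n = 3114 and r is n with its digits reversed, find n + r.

Reverse of 3114 is 4113.
3114 + 4113 = 7227

7227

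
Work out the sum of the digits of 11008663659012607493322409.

1+1+0+0+8+6+6+3+6+5+9+0+1+2+6+0+7+4+9+3+3+2+2+4+0+9 = 97

97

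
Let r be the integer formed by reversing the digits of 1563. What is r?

Reversing 1563 gives 3651.

3651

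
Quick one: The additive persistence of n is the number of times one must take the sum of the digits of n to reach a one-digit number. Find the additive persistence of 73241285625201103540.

2

73241285625201103540 → 61 → 7 (2 steps)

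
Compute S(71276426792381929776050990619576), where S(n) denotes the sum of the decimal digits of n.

162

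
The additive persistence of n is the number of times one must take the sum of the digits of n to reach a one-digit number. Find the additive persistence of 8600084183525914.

8600084183525914 → 64 → 10 → 1 (3 steps)

3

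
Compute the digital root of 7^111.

1

The digital root of n equals n mod 9 (or 9 when 9 | n), so we need 7^111 mod 9.
7^111 ≡ 1 (mod 9), so the digital root is 1.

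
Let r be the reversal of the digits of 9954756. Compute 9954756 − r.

3380157

Reverse of 9954756 is 6574599.
9954756 − 6574599 = 3380157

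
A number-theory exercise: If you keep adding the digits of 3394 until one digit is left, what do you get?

3+3+9+4 = 19
1+9 = 10
1+0 = 1
(Equivalently, 3394 mod 9 = 1.)

1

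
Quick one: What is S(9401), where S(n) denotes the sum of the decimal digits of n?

9+4+0+1 = 14

14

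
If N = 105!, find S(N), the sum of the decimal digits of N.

648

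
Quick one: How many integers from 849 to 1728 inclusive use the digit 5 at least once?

The integers in [849, 1728] that use the digit 5 at least once: 850, 851, 852, 853, 854, 855, …, 1715, 1725.
250 qualify.

250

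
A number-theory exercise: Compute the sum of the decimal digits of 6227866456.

52

6+2+2+7+8+6+6+4+5+6 = 52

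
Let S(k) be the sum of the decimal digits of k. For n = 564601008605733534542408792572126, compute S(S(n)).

First digit sum: 130.
1+3+0 = 4.

4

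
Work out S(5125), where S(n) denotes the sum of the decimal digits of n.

13

5+1+2+5 = 13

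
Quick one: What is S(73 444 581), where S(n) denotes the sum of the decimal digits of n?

7+3+4+4+4+5+8+1 = 36

36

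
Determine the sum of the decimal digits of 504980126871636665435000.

95

5+0+4+9+8+0+1+2+6+8+7+1+6+3+6+6+6+5+4+3+5+0+0+0 = 95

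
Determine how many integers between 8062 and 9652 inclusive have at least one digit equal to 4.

465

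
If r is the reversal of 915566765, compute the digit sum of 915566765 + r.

37

Reversal of 915566765 is 567665519; 915566765 + 567665519 = 1483232284.
Digit sum of 1483232284: 1+4+8+3+2+3+2+2+8+4 = 37.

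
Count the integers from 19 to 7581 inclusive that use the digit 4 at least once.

2817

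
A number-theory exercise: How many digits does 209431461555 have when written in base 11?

209431461555 in base 11 is 80901666928, which has 11 digits.

11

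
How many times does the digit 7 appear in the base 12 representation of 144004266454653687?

144004266454653687 in base 12 is 941B05371100B133.
The digit 7 appears 1 time.

1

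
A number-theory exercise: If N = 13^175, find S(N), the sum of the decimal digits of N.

841

13^175 = 871137388490409640395143560309770143799567296484682618276610195923425114798052829952314232741777648599474314642343292089884307181148651913000373936229678052101136085486451328340016176212521703557
Sum of its 195 digits: 841.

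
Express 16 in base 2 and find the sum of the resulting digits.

16 in base 2 is 10000.
Digit sum: 1+0+0+0+0 = 1.

1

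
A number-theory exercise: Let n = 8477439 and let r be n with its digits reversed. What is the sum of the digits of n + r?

39

Reversal of 8477439 is 9347748; 8477439 + 9347748 = 17825187.
Digit sum of 17825187: 1+7+8+2+5+1+8+7 = 39.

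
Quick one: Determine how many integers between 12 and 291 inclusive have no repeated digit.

218

The integers in [12, 291] that have no repeated digit: 12, 13, 14, 15, 16, 17, …, 290, 291.
218 qualify.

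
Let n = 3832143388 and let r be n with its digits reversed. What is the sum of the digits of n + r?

Reversal of 3832143388 is 8833412383; 3832143388 + 8833412383 = 12665555771.
Digit sum of 12665555771: 1+2+6+6+5+5+5+5+7+7+1 = 50.

50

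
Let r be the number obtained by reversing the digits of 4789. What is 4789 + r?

14663

Reverse of 4789 is 9874.
4789 + 9874 = 14663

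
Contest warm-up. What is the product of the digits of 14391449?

15552

1×4×3×9×1×4×4×9 = 15552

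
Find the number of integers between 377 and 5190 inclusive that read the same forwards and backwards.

104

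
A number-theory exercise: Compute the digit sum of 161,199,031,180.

40

1+6+1+1+9+9+0+3+1+1+8+0 = 40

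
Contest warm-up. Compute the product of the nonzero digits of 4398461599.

8398080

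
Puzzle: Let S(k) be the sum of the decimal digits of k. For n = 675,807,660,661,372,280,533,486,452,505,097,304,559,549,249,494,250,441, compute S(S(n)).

13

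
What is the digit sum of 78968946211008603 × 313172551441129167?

153

78968946211008603 × 313172551441129167 = 24730906369518853945386284271223701
Sum of its 35 digits: 153.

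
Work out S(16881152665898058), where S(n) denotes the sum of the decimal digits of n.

87

1+6+8+8+1+1+5+2+6+6+5+8+9+8+0+5+8 = 87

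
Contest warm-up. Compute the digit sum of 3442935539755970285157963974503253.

164

3+4+4+2+9+3+5+5+3+9+7+5+5+9+7+0+2+8+5+1+5+7+9+6+3+9+7+4+5+0+3+2+5+3 = 164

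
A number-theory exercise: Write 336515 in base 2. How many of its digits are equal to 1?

7

336515 in base 2 is 1010010001010000011.
The digit 1 appears 7 times.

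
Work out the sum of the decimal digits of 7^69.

244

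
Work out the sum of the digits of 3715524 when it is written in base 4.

3715524 in base 4 is 32023013010.
Digit sum: 3+2+0+2+3+0+1+3+0+1+0 = 15.

15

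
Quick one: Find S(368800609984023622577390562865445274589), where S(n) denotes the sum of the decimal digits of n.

3+6+8+8+0+0+6+0+9+9+8+4+0+2+3+6+2+2+5+7+7+3+9+0+5+6+2+8+6+5+4+4+5+2+7+4+5+8+9 = 187

187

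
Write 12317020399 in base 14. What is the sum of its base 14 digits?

60

12317020399 in base 14 is 84BB820B5.
Digit sum: 8+4+11+11+8+2+0+11+5 = 60.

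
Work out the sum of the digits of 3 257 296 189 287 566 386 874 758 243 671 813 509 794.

3+2+5+7+2+9+6+1+8+9+2+8+7+5+6+6+3+8+6+8+7+4+7+5+8+2+4+3+6+7+1+8+1+3+5+0+9+7+9+4 = 211

211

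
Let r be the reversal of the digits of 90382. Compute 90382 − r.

62073

Reverse of 90382 is 28309.
90382 − 28309 = 62073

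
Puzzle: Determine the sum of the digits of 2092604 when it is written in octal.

38

2092604 in base 8 is 7767074.
Digit sum: 7+7+6+7+0+7+4 = 38.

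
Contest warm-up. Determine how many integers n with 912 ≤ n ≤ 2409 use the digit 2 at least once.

699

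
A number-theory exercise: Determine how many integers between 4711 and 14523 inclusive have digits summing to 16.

624

The integers in [4711, 14523] that have digits summing to 16: 4714, 4723, 4732, 4741, 4750, 4804, …, 14506, 14515.
624 qualify.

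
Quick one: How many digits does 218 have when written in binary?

218 in base 2 is 11011010, which has 8 digits.

8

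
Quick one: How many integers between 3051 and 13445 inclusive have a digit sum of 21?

633

The integers in [3051, 13445] that have a digit sum of 21: 3099, 3189, 3198, 3279, 3288, 3297, …, 13386, 13395.
633 qualify.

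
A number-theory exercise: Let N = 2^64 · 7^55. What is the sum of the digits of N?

301

2^64 · 7^55 = 557586080140033702788154672727274008787035651253261767425694629888
Sum of its 66 digits: 301.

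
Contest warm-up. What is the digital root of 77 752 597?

7+7+7+5+2+5+9+7 = 49
4+9 = 13
1+3 = 4
(Equivalently, 77 752 597 mod 9 = 4.)

4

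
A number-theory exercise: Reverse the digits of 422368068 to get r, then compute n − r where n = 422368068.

-438495156

Reverse of 422368068 is 860863224.
422368068 − 860863224 = -438495156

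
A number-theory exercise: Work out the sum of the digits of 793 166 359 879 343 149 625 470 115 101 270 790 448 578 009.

7+9+3+1+6+6+3+5+9+8+7+9+3+4+3+1+4+9+6+2+5+4+7+0+1+1+5+1+0+1+2+7+0+7+9+0+4+4+8+5+7+8+0+0+9 = 200

200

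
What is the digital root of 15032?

1+5+0+3+2 = 11
1+1 = 2
(Equivalently, 15032 mod 9 = 2.)

2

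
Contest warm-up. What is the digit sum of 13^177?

802

13^177 = 147222218654879229226779261692351154302126873105911362488747123111058844400870928261941105333360422613311159174556016363190447913614122173297063195222815590805091998447210274489462733779916167901133
Sum of its 198 digits: 802.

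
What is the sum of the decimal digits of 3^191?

387

3^191 = 13494588674281093803728157396523884917402502294030101914066705367021922008906273586058258347
Sum of its 92 digits: 387.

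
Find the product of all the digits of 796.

7×9×6 = 378

378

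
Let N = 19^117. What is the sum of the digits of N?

19^117 = 411311934911504016647150652529472419580747822916682050568615128490339424823289913811901963985338943711469268906636414510750463785047165942997047127939
Sum of its 150 digits: 667.

667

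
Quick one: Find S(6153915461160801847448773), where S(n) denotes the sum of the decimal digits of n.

109

6+1+5+3+9+1+5+4+6+1+1+6+0+8+0+1+8+4+7+4+4+8+7+7+3 = 109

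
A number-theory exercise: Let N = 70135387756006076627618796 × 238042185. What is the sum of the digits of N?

162

70135387756006076627618796 × 238042185 = 16695180947261933353715809546909260
Sum of its 35 digits: 162.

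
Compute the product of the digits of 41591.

4×1×5×9×1 = 180

180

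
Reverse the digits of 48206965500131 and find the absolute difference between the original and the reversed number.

Reverse of 48206965500131 is 13100556960284.
|48206965500131 − 13100556960284| = 35106408539847

35106408539847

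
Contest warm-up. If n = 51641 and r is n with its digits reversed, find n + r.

66256

Reverse of 51641 is 14615.
51641 + 14615 = 66256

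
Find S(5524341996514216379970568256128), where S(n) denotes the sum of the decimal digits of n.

5+5+2+4+3+4+1+9+9+6+5+1+4+2+1+6+3+7+9+9+7+0+5+6+8+2+5+6+1+2+8 = 145

145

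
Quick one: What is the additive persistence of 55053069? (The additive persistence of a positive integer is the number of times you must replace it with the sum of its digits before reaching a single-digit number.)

2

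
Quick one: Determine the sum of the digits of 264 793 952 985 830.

2+6+4+7+9+3+9+5+2+9+8+5+8+3+0 = 80

80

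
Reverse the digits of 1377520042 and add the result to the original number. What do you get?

3777777773

Reverse of 1377520042 is 2400257731.
1377520042 + 2400257731 = 3777777773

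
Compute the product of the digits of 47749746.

1185408

4×7×7×4×9×7×4×6 = 1185408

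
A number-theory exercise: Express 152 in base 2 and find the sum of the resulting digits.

152 in base 2 is 10011000.
Digit sum: 1+0+0+1+1+0+0+0 = 3.

3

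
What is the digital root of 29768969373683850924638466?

3

2+9+7+6+8+9+6+9+3+7+3+6+8+3+8+5+0+9+2+4+6+3+8+4+6+6 = 147
1+4+7 = 12
1+2 = 3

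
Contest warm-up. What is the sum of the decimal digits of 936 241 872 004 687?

9+3+6+2+4+1+8+7+2+0+0+4+6+8+7 = 67

67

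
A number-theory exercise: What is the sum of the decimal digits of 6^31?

6^31 = 1326443518324400147398656
Sum of its 25 digits: 99.

99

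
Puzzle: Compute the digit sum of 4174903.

28

4+1+7+4+9+0+3 = 28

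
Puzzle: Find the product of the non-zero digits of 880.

64

8×8 = 64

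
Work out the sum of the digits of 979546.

9+7+9+5+4+6 = 40

40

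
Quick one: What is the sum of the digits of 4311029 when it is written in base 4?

4311029 in base 4 is 100130133311.
Digit sum: 1+0+0+1+3+0+1+3+3+3+1+1 = 17.

17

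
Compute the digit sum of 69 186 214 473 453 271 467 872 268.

123

6+9+1+8+6+2+1+4+4+7+3+4+5+3+2+7+1+4+6+7+8+7+2+2+6+8 = 123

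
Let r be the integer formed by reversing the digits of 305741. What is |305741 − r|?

158238

Reverse of 305741 is 147503.
|305741 − 147503| = 158238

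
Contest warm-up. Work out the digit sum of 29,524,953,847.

2+9+5+2+4+9+5+3+8+4+7 = 58

58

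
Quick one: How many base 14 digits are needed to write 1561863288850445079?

16

1561863288850445079 in base 14 is A07B094753D43299, which has 16 digits.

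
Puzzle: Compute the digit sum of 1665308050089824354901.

1+6+6+5+3+0+8+0+5+0+0+8+9+8+2+4+3+5+4+9+0+1 = 87

87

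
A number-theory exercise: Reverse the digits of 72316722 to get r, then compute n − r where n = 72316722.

49555395

Reverse of 72316722 is 22761327.
72316722 − 22761327 = 49555395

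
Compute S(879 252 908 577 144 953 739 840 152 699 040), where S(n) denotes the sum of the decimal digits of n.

8+7+9+2+5+2+9+0+8+5+7+7+1+4+4+9+5+3+7+3+9+8+4+0+1+5+2+6+9+9+0+4+0 = 162

162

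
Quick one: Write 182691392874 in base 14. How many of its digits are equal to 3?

1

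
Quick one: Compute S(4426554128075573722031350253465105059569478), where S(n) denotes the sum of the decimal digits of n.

4+4+2+6+5+5+4+1+2+8+0+7+5+5+7+3+7+2+2+0+3+1+3+5+0+2+5+3+4+6+5+1+0+5+0+5+9+5+6+9+4+7+8 = 175

175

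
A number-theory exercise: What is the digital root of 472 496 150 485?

1

4+7+2+4+9+6+1+5+0+4+8+5 = 55
5+5 = 10
1+0 = 1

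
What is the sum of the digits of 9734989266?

63

9+7+3+4+9+8+9+2+6+6 = 63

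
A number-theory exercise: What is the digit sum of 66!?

351

66! = 544344939077443064003729240247842752644293064388798874532860126869671081148416000000000000000
Sum of its 93 digits: 351.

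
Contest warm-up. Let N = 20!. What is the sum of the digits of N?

54

20! = 2432902008176640000
Sum of its 19 digits: 54.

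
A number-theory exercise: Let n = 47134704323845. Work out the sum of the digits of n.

55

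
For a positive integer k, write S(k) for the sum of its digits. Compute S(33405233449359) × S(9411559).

1938

S(33405233449359) = 3+3+4+0+5+2+3+3+4+4+9+3+5+9 = 57.
S(9411559) = 9+4+1+1+5+5+9 = 34.
57 · 34 = 1938.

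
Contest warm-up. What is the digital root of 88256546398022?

5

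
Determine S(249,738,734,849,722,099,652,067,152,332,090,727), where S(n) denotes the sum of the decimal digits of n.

2+4+9+7+3+8+7+3+4+8+4+9+7+2+2+0+9+9+6+5+2+0+6+7+1+5+2+3+3+2+0+9+0+7+2+7 = 164

164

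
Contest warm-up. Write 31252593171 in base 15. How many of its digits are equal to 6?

31252593171 in base 15 is C2DAA2916.
The digit 6 appears 1 time.

1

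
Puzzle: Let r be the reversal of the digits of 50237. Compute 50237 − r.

-22968

Reverse of 50237 is 73205.
50237 − 73205 = -22968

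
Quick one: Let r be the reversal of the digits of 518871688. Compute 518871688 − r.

Reverse of 518871688 is 886178815.
518871688 − 886178815 = -367307127

-367307127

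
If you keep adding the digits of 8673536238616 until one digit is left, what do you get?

1

8+6+7+3+5+3+6+2+3+8+6+1+6 = 64
6+4 = 10
1+0 = 1
(Equivalently, 8673536238616 mod 9 = 1.)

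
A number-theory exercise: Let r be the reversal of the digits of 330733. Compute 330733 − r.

-6300

Reverse of 330733 is 337033.
330733 − 337033 = -6300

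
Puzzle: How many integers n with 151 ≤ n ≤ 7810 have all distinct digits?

4039

The integers in [151, 7810] that have all distinct digits: 152, 153, 154, 156, 157, 158, …, 7809, 7810.
4039 qualify.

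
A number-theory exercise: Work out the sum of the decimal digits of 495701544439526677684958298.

4+9+5+7+0+1+5+4+4+4+3+9+5+2+6+6+7+7+6+8+4+9+5+8+2+9+8 = 147

147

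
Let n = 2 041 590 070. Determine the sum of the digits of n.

28

2+0+4+1+5+9+0+0+7+0 = 28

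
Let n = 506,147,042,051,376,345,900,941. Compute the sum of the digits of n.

86

5+0+6+1+4+7+0+4+2+0+5+1+3+7+6+3+4+5+9+0+0+9+4+1 = 86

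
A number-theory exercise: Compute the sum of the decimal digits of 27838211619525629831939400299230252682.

2+7+8+3+8+2+1+1+6+1+9+5+2+5+6+2+9+8+3+1+9+3+9+4+0+0+2+9+9+2+3+0+2+5+2+6+8+2 = 164

164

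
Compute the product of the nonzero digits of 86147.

1344

8×6×1×4×7 = 1344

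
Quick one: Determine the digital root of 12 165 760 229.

5

1+2+1+6+5+7+6+0+2+2+9 = 41
4+1 = 5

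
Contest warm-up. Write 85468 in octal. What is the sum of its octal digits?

26

85468 in base 8 is 246734.
Digit sum: 2+4+6+7+3+4 = 26.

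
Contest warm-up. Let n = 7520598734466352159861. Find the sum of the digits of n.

7+5+2+0+5+9+8+7+3+4+4+6+6+3+5+2+1+5+9+8+6+1 = 106

106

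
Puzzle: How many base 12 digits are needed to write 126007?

126007 in base 12 is 60B07, which has 5 digits.

5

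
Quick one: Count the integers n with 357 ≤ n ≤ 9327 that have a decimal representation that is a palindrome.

The integers in [357, 9327] that have a decimal representation that is a palindrome: 363, 373, 383, 393, 404, 414, …, 9119, 9229.
147 qualify.

147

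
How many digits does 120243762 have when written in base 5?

12

120243762 in base 5 is 221240300022, which has 12 digits.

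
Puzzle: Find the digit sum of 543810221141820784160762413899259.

133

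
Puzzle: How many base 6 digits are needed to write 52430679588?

14

52430679588 in base 6 is 40030351231420, which has 14 digits.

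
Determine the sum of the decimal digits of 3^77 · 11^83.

531

3^77 · 11^83 = 1492552037153902522502203536825465206808450663704166068293316908366918043912485154469678922775438355106223938186245344266953
Sum of its 124 digits: 531.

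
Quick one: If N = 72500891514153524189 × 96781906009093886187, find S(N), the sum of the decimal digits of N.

183

72500891514153524189 × 96781906009093886187 = 7016774468098318903514270482619717477343
Sum of its 40 digits: 183.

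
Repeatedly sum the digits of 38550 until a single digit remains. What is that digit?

3

3+8+5+5+0 = 21
2+1 = 3
(Equivalently, 38550 mod 9 = 3.)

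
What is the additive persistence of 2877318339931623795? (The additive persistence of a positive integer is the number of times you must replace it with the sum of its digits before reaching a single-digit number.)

3

2877318339931623795 → 96 → 15 → 6 (3 steps)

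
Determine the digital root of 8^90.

1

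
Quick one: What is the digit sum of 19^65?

19^65 = 131517656596604663956102176642678715072020072327450916777499793705236707816143809299
Sum of its 84 digits: 379.

379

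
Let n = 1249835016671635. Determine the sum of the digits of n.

67

1+2+4+9+8+3+5+0+1+6+6+7+1+6+3+5 = 67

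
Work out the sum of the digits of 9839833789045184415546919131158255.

164

9+8+3+9+8+3+3+7+8+9+0+4+5+1+8+4+4+1+5+5+4+6+9+1+9+1+3+1+1+5+8+2+5+5 = 164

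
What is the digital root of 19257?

6

1+9+2+5+7 = 24
2+4 = 6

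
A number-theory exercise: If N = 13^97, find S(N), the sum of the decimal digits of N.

472

13^97 = 1128509381413733515480688613898436566335354787380492102782061492674628447809729431114376724142003723346459533
Sum of its 109 digits: 472.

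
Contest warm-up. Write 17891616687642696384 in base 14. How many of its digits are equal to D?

17891616687642696384 in base 14 is 8301896C1D3B90448.
The digit D appears 1 time.

1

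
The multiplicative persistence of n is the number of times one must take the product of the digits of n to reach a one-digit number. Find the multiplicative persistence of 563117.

563117 → 630 → 0 (2 steps)

2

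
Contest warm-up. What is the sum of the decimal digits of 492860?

29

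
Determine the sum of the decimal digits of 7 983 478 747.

64

7+9+8+3+4+7+8+7+4+7 = 64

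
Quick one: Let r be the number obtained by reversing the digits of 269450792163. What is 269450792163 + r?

Reverse of 269450792163 is 361297054962.
269450792163 + 361297054962 = 630747847125

630747847125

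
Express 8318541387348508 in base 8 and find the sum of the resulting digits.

8318541387348508 in base 8 is 354332553034235034.
Digit sum: 3+5+4+3+3+2+5+5+3+0+3+4+2+3+5+0+3+4 = 57.

57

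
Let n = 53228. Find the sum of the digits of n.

20

5+3+2+2+8 = 20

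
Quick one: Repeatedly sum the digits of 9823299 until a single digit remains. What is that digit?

9+8+2+3+2+9+9 = 42
4+2 = 6
(Equivalently, 9823299 mod 9 = 6.)

6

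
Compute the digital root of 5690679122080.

1

5+6+9+0+6+7+9+1+2+2+0+8+0 = 55
5+5 = 10
1+0 = 1
(Equivalently, 5690679122080 mod 9 = 1.)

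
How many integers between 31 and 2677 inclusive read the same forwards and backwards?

The integers in [31, 2677] that read the same forwards and backwards: 33, 44, 55, 66, 77, 88, …, 2552, 2662.
114 qualify.

114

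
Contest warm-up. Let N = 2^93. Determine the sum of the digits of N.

125

2^93 = 9903520314283042199192993792
Sum of its 28 digits: 125.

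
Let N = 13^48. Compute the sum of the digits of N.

208

13^48 = 294632676319010105335586872991323185304149065116720321
Sum of its 54 digits: 208.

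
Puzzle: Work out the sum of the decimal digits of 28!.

90

28! = 304888344611713860501504000000
Sum of its 30 digits: 90.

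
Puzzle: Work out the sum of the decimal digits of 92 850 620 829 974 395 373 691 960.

9+2+8+5+0+6+2+0+8+2+9+9+7+4+3+9+5+3+7+3+6+9+1+9+6+0 = 132

132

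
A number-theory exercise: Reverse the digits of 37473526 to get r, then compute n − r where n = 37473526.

-25063947

Reverse of 37473526 is 62537473.
37473526 − 62537473 = -25063947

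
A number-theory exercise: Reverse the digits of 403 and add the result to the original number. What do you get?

707

Reverse of 403 is 304.
403 + 304 = 707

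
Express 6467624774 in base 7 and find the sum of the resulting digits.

38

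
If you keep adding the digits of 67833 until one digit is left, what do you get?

6+7+8+3+3 = 27
2+7 = 9

9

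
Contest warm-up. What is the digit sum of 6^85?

6^85 = 1389492742073028616036418943402668319023150170860455154661957042176
Sum of its 67 digits: 270.

270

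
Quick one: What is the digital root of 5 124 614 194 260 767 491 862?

5+1+2+4+6+1+4+1+9+4+2+6+0+7+6+7+4+9+1+8+6+2 = 95
9+5 = 14
1+4 = 5

5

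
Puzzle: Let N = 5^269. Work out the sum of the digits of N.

5^269 = 105421979432305232243485740512700190077099613823685075500777630251081442909697595922503753704495705890631680834303584760705506578940819661787756393762915951839431727421469986438751220703125
Sum of its 189 digits: 830.

830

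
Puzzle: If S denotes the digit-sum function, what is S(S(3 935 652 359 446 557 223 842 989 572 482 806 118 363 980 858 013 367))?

First digit sum: 250.
2+5+0 = 7.

7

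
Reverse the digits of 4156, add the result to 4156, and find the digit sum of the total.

14

Reversal of 4156 is 6514; 4156 + 6514 = 10670.
Digit sum of 10670: 1+0+6+7+0 = 14.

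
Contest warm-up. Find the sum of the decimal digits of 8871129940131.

8+8+7+1+1+2+9+9+4+0+1+3+1 = 54

54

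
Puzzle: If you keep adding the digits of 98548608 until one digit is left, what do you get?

9+8+5+4+8+6+0+8 = 48
4+8 = 12
1+2 = 3

3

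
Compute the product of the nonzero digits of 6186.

288

6×1×8×6 = 288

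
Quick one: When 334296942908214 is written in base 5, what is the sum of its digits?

42

334296942908214 in base 5 is 322304110114341030324.
Digit sum: 3+2+2+3+0+4+1+1+0+1+1+4+3+4+1+0+3+0+3+2+4 = 42.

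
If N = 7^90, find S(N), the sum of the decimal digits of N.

298

7^90 = 11450477594321044359340126713545146077054004823284978858214566372120240027249
Sum of its 77 digits: 298.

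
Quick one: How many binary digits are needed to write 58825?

58825 in base 2 is 1110010111001001, which has 16 digits.

16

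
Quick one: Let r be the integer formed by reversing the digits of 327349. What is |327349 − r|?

Reverse of 327349 is 943723.
|327349 − 943723| = 616374

616374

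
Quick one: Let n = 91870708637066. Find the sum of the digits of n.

9+1+8+7+0+7+0+8+6+3+7+0+6+6 = 68

68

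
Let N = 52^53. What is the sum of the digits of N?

52^53 = 8875180874254872942662451563958081888110634839390750059066358378372882176469944111193915392
Sum of its 91 digits: 436.

436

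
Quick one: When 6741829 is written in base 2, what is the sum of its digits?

6741829 in base 2 is 11001101101111101000101.
Digit sum: 1+1+0+0+1+1+0+1+1+0+1+1+1+1+1+0+1+0+0+0+1+0+1 = 14.

14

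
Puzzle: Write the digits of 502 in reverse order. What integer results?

205

Reversing 502 gives 205.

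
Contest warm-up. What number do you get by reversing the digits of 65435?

Reversing 65435 gives 53456.

53456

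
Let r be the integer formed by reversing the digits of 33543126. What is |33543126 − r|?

Reverse of 33543126 is 62134533.
|33543126 − 62134533| = 28591407

28591407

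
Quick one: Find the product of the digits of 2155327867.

705600

2×1×5×5×3×2×7×8×6×7 = 705600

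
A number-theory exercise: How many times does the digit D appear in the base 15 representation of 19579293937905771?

19579293937905771 in base 15 is A0D87579B33016.
The digit D appears 1 time.

1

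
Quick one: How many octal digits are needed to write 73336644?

73336644 in base 8 is 427603504, which has 9 digits.

9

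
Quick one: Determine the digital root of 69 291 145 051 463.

6+9+2+9+1+1+4+5+0+5+1+4+6+3 = 56
5+6 = 11
1+1 = 2

2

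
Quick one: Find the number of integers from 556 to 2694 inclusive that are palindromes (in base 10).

61

The integers in [556, 2694] that are palindromes (in base 10): 565, 575, 585, 595, 606, 616, …, 2552, 2662.
61 qualify.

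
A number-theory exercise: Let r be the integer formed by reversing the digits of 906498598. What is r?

895894609

Reversing 906498598 gives 895894609.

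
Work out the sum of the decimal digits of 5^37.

5^37 = 72759576141834259033203125
Sum of its 26 digits: 104.

104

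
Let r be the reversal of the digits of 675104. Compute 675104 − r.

Reverse of 675104 is 401576.
675104 − 401576 = 273528

273528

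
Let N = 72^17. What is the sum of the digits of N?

126

72^17 = 37553674644104207641884714074112
Sum of its 32 digits: 126.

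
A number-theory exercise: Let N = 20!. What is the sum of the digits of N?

54

20! = 2432902008176640000
Sum of its 19 digits: 54.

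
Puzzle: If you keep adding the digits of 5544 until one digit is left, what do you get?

5+5+4+4 = 18
1+8 = 9

9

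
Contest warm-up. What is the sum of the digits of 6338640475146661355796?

6+3+3+8+6+4+0+4+7+5+1+4+6+6+6+1+3+5+5+7+9+6 = 105

105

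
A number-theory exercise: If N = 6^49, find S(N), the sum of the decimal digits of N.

6^49 = 134713546244127343440523266742756048896
Sum of its 39 digits: 162.

162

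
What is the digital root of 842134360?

8+4+2+1+3+4+3+6+0 = 31
3+1 = 4
(Equivalently, 842134360 mod 9 = 4.)

4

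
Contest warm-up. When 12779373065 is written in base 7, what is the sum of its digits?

41

12779373065 in base 7 is 631453610264.
Digit sum: 6+3+1+4+5+3+6+1+0+2+6+4 = 41.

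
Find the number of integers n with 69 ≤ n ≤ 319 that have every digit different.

188

The integers in [69, 319] that have every digit different: 69, 70, 71, 72, 73, 74, …, 318, 319.
188 qualify.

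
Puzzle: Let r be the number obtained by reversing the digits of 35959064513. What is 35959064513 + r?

Reverse of 35959064513 is 31546095953.
35959064513 + 31546095953 = 67505160466

67505160466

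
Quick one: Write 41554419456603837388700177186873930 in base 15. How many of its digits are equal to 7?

41554419456603837388700177186873930 in base 15 is 33B5E526038169623D5E5DD9372155.
The digit 7 appears 1 time.

1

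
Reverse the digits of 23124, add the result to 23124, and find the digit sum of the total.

24

Reversal of 23124 is 42132; 23124 + 42132 = 65256.
Digit sum of 65256: 6+5+2+5+6 = 24.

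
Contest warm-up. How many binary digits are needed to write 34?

6

34 in base 2 is 100010, which has 6 digits.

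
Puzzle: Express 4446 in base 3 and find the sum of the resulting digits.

6

4446 in base 3 is 20002200.
Digit sum: 2+0+0+0+2+2+0+0 = 6.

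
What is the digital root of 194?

1+9+4 = 14
1+4 = 5

5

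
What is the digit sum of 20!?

20! = 2432902008176640000
Sum of its 19 digits: 54.

54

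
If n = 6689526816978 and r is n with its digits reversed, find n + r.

Reverse of 6689526816978 is 8796186259866.
6689526816978 + 8796186259866 = 15485713076844

15485713076844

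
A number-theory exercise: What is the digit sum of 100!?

648

100! = 93326215443944152681699238856266700490715968264381621468592963895217599993229915608941463976156518286253697920827223758251185210916864000000000000000000000000
Sum of its 158 digits: 648.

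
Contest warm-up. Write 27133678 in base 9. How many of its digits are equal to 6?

2

27133678 in base 9 is 56045361.
The digit 6 appears 2 times.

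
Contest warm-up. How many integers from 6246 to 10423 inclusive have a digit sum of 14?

140

The integers in [6246, 10423] that have a digit sum of 14: 6251, 6260, 6305, 6314, 6323, 6332, …, 10409, 10418.
140 qualify.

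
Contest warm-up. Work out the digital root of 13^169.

4

The digital root of n equals n mod 9 (or 9 when 9 | n), so we need 13^169 mod 9.
13^169 ≡ 4 (mod 9), so the digital root is 4.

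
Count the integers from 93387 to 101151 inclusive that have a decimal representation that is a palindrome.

68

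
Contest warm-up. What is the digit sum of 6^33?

6^33 = 47751966659678405306351616
Sum of its 26 digits: 126.

126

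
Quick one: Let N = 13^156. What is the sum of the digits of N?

847

13^156 = 595885695154204798499264896959936613091542722901130773690539796075992673152263776628579606339950274440927455092588063393432033048784812089918520548039921869139418595791635441
Sum of its 174 digits: 847.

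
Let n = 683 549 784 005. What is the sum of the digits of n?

6+8+3+5+4+9+7+8+4+0+0+5 = 59

59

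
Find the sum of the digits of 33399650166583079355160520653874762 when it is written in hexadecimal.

33399650166583079355160520653874762 in base 16 is 66EBADA2BD9DCBC3AF0CA7C0D264A.
Digit sum: 6+6+14+11+10+13+10+2+11+13+9+13+12+11+12+3+10+15+0+12+10+7+12+0+13+2+6+4+10 = 257.

257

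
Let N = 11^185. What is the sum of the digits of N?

914

11^185 = 4546181331788754829059541304472527258916852725874695267335449419996951963427561999598303275535710744926102593355190618055605767573555747753393746554992911707443737755948940316441073912206223851
Sum of its 193 digits: 914.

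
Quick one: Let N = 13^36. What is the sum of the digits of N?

172

13^36 = 12646218552730347184269489080961456410641
Sum of its 41 digits: 172.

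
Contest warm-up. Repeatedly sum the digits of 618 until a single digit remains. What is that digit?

6+1+8 = 15
1+5 = 6
(Equivalently, 618 mod 9 = 6.)

6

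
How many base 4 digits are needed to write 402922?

402922 in base 4 is 1202113222, which has 10 digits.

10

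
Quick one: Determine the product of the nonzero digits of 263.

36

2×6×3 = 36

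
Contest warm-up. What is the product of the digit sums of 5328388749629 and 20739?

1554

S(5328388749629) = 5+3+2+8+3+8+8+7+4+9+6+2+9 = 74.
S(20739) = 2+0+7+3+9 = 21.
74 · 21 = 1554.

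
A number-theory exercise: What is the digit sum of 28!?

90

28! = 304888344611713860501504000000
Sum of its 30 digits: 90.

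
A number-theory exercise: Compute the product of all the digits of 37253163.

11340

3×7×2×5×3×1×6×3 = 11340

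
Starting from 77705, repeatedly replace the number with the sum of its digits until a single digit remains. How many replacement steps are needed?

2

77705 → 26 → 8 (2 steps)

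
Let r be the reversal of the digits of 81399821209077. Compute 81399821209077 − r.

Reverse of 81399821209077 is 77090212899318.
81399821209077 − 77090212899318 = 4309608309759

4309608309759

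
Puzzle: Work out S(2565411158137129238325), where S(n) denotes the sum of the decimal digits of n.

84

2+5+6+5+4+1+1+1+5+8+1+3+7+1+2+9+2+3+8+3+2+5 = 84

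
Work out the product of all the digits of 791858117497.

35562240

7×9×1×8×5×8×1×1×7×4×9×7 = 35562240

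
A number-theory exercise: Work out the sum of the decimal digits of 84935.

29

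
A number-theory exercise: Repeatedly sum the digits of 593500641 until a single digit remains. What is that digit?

5+9+3+5+0+0+6+4+1 = 33
3+3 = 6

6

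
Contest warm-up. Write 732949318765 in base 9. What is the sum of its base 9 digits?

732949318765 in base 9 is 2531774405771.
Digit sum: 2+5+3+1+7+7+4+4+0+5+7+7+1 = 53.

53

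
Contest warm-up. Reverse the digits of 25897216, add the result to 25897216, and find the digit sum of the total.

44

Reversal of 25897216 is 61279852; 25897216 + 61279852 = 87177068.
Digit sum of 87177068: 8+7+1+7+7+0+6+8 = 44.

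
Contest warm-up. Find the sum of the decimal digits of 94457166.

42

9+4+4+5+7+1+6+6 = 42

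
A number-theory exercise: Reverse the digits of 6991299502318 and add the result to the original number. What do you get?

15123359424314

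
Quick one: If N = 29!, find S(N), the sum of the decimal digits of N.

126

29! = 8841761993739701954543616000000
Sum of its 31 digits: 126.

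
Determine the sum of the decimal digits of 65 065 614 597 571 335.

78

6+5+0+6+5+6+1+4+5+9+7+5+7+1+3+3+5 = 78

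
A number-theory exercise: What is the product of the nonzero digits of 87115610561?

50400

8×7×1×1×5×6×1×5×6×1 = 50400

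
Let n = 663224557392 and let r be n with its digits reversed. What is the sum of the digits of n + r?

90

Reversal of 663224557392 is 293755422366; 663224557392 + 293755422366 = 956979979758.
Digit sum of 956979979758: 9+5+6+9+7+9+9+7+9+7+5+8 = 90.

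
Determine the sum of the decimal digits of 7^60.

199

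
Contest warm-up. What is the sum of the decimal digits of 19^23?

145

19^23 = 257829627945307727248226067259
Sum of its 30 digits: 145.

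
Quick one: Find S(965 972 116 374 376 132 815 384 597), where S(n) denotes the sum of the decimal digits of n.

132

9+6+5+9+7+2+1+1+6+3+7+4+3+7+6+1+3+2+8+1+5+3+8+4+5+9+7 = 132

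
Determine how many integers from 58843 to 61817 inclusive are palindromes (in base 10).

The integers in [58843, 61817] that are palindromes (in base 10): 58885, 58985, 59095, 59195, 59295, 59395, …, 61716, 61816.
31 qualify.

31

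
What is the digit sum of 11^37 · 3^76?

315

11^37 · 3^76 = 620504177282170199644135198452581101618046652859948724703240915359370093291
Sum of its 75 digits: 315.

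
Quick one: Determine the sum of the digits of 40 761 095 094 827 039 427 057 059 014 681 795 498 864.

4+0+7+6+1+0+9+5+0+9+4+8+2+7+0+3+9+4+2+7+0+5+7+0+5+9+0+1+4+6+8+1+7+9+5+4+9+8+8+6+4 = 193

193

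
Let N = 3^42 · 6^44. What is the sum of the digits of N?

225

3^42 · 6^44 = 1895604430601036187049092782312075067725095556207345664
Sum of its 55 digits: 225.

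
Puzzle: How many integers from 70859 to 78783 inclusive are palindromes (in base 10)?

78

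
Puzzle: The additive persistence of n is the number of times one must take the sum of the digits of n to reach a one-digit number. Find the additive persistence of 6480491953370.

6480491953370 → 59 → 14 → 5 (3 steps)

3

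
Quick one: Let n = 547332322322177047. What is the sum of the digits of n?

64

5+4+7+3+3+2+3+2+2+3+2+2+1+7+7+0+4+7 = 64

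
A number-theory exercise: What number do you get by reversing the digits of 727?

727

Reversing 727 gives 727.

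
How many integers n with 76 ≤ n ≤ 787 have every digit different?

The integers in [76, 787] that have every digit different: 76, 78, 79, 80, 81, 82, …, 785, 786.
516 qualify.

516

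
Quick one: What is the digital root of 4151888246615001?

6

4+1+5+1+8+8+8+2+4+6+6+1+5+0+0+1 = 60
6+0 = 6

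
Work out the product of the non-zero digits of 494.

144

4×9×4 = 144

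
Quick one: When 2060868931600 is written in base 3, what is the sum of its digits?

2060868931600 in base 3 is 21022000110111110221210011.
Digit sum: 2+1+0+2+2+0+0+0+1+1+0+1+1+1+1+1+0+2+2+1+2+1+0+0+1+1 = 24.

24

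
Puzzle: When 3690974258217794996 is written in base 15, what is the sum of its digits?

3690974258217794996 in base 15 is 8667940B9990234B.
Digit sum: 8+6+6+7+9+4+0+11+9+9+9+0+2+3+4+11 = 98.

98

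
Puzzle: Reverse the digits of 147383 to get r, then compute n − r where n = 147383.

-236358

Reverse of 147383 is 383741.
147383 − 383741 = -236358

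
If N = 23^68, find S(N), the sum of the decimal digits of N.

448

23^68 = 395815547546888589884785370897911374203232682951121784754739562406761602882294255015821358881
Sum of its 93 digits: 448.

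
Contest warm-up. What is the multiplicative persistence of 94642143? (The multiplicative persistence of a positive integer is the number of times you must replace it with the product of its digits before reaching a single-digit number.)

94642143 → 20736 → 0 (2 steps)

2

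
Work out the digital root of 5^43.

5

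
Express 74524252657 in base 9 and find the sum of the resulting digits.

74524252657 in base 9 is 233321467684.
Digit sum: 2+3+3+3+2+1+4+6+7+6+8+4 = 49.

49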